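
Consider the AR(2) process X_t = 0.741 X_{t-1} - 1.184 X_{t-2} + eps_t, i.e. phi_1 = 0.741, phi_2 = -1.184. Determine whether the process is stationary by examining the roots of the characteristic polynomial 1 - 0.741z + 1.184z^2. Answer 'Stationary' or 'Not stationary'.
\text{Not stationary}

The AR(p) characteristic polynomial is P(z) = 1 - 0.741z + 1.184z^2.
Stationarity requires all roots to lie outside the unit circle, i.e. |z| > 1 for every root.
Set 1 + (-0.741) z + (1.184) z^2 = 0, i.e. a z^2 + b z + c = 0 with a = 1.184, b = -0.741, c = 1.
Discriminant D = b^2 - 4ac = (-0.741)^2 - 4*(1.184)*1 = 0.549081 - (4.736) = -4.186919.
D < 0, so the roots are the complex-conjugate pair z = (-b +/- i sqrt(-D)) / (2a) = 0.3129 +/- 0.8641i.
For a conjugate pair |z|^2 = z * conj(z) = (product of roots) = c/a = 1/(1.184) = 0.844595, so |z| = sqrt(0.844595) = 0.919 for both roots.
Moduli of all roots: 0.9190, 0.9190.
All moduli strictly greater than 1? No.
Verdict: Not stationary.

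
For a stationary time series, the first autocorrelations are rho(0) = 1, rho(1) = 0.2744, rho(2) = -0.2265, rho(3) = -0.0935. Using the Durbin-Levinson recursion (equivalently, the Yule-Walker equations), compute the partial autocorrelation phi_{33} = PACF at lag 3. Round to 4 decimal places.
\phi_{33} = 0.0950

The PACF at lag k is phi_{kk}, the last component of the solution
to the Yule-Walker system G_k phi = r_k where
  (G_k)_{ij} = rho(|i - j|), (r_k)_i = rho(i), i,j = 1..k.
Equivalently, Durbin-Levinson gives phi_{kk} iteratively:
  phi_{11} = rho(1)
  phi_{kk} = [rho(k) - sum_{j=1..k-1} phi_{k-1,j} rho(k-j)]
            / [1 - sum_{j=1..k-1} phi_{k-1,j} rho(j)],
  phi_{k,j} = phi_{k-1,j} - phi_{kk} phi_{k-1,k-j},  j = 1..k-1.
Step k = 1:
  phi_11 = rho(1) = 0.2744.
Step k = 2:
  phi_22 = [rho(2) - phi_11 rho(1)] / [1 - phi_11 rho(1)] = [-0.2265 - (0.2744)(0.2744)] / [1 - (0.2744)(0.2744)]
         = -0.30179536 / 0.92470464 = -0.326369.
  Update: phi_21 = phi_11 - phi_22 phi_11 = 0.2744 - (-0.326369)(0.2744) = 0.363956.
Step k = 3:
  phi_33 = [rho(3) - phi_21 rho(2) - phi_22 rho(1)] / [1 - phi_21 rho(1) - phi_22 rho(2)]
    numerator   = -0.0935 - (0.363956)(-0.2265) - (-0.326369)(0.2744) = 0.07849177
    denominator = 1 - (0.363956)(0.2744) - (-0.326369)(-0.2265) = 0.82620785
  phi_33 = 0.07849177 / 0.82620785 = 0.095.
Therefore phi_{33} = 0.0950.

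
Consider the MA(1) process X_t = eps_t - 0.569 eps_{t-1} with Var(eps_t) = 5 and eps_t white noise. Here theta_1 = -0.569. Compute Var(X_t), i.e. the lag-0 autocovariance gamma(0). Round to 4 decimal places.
\gamma(0) = 6.6188

For an MA(q) process X_t = eps_t + sum_i theta_i eps_{t-i} with
Var(eps_t) = sigma^2, the variance is
  gamma(0) = sigma^2 * (1 + sum_i theta_i^2).
  sum_i theta_i^2 = (-0.569)^2 = 0.323761.
  gamma(0) = 5 * (1 + 0.323761) = 5 * 1.323761 = 6.618805, which rounds to 6.6188.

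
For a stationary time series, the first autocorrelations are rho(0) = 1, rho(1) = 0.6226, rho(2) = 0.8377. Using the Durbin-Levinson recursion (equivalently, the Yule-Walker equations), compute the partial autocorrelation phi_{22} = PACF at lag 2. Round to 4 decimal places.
\phi_{22} = 0.7350

The PACF at lag k is phi_{kk}, the last component of the solution
to the Yule-Walker system G_k phi = r_k where
  (G_k)_{ij} = rho(|i - j|), (r_k)_i = rho(i), i,j = 1..k.
Equivalently, Durbin-Levinson gives phi_{kk} iteratively:
  phi_{11} = rho(1)
  phi_{kk} = [rho(k) - sum_{j=1..k-1} phi_{k-1,j} rho(k-j)]
            / [1 - sum_{j=1..k-1} phi_{k-1,j} rho(j)],
  phi_{k,j} = phi_{k-1,j} - phi_{kk} phi_{k-1,k-j},  j = 1..k-1.
Step k = 1:
  phi_11 = rho(1) = 0.6226.
Step k = 2:
  phi_22 = [rho(2) - phi_11 rho(1)] / [1 - phi_11 rho(1)] = [0.8377 - (0.6226)(0.6226)] / [1 - (0.6226)(0.6226)]
         = 0.45006924 / 0.61236924 = 0.735.
Therefore phi_{22} = 0.7350.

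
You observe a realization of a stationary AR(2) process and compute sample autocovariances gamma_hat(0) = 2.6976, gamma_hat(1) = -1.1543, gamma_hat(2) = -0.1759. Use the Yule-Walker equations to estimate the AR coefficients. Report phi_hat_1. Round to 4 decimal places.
\hat\phi_{1} = -0.5580

The Yule-Walker equations for an AR(p) process read, in matrix form,
  Gamma_p phi = r_p,   with   (Gamma_p)_{ij} = gamma(|i - j|),
                       (r_p)_i = gamma(i),   i,j = 1..p.
Substitute the sample gammas (Toeplitz matrix and right-hand side of size 2):
  Gamma_p = [[2.6976, -1.1543], [-1.1543, 2.6976]]
  r_p     = [-1.1543, -0.1759]
Written out:
  2.6976 phi_1 - 1.1543 phi_2 = -1.1543
  -1.1543 phi_1 + 2.6976 phi_2 = -0.1759
Solve by Cramer's rule:
  det = gamma(0)^2 - gamma(1)^2 = (2.6976)^2 - (-1.1543)^2 = 7.27704576 - 1.33240849 = 5.94463727
  phi_hat_1 = [gamma(1) gamma(0) - gamma(1) gamma(2)] / det = [(-1.1543)(2.6976) - (-1.1543)(-0.1759)] / 5.94463727 = -3.31688105 / 5.94463727 = -0.558
  phi_hat_2 = [gamma(0) gamma(2) - gamma(1)^2] / det = [(2.6976)(-0.1759) - (-1.1543)^2] / 5.94463727 = -1.80691633 / 5.94463727 = -0.304
So phi_hat = [-0.5580, -0.3040].
Therefore phi_hat_1 = -0.5580.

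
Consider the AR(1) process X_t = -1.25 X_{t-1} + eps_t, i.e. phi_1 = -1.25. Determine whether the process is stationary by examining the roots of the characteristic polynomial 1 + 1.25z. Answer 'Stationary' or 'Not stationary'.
\text{Not stationary}

The AR(p) characteristic polynomial is P(z) = 1 + 1.25z.
Stationarity requires all roots to lie outside the unit circle, i.e. |z| > 1 for every root.
This is linear in z: 1 + (1.25) z = 0  =>  z = -1/(1.25) = -0.8,  |z| = 0.8.
Moduli of all roots: 0.8000.
All moduli strictly greater than 1? No.
Verdict: Not stationary.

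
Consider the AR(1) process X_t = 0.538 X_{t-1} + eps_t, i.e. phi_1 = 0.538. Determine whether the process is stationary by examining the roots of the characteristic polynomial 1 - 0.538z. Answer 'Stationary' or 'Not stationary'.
\text{Stationary}

The AR(p) characteristic polynomial is P(z) = 1 - 0.538z.
Stationarity requires all roots to lie outside the unit circle, i.e. |z| > 1 for every root.
This is linear in z: 1 + (-0.538) z = 0  =>  z = -1/(-0.538) = 1.858736,  |z| = 1.858736.
Moduli of all roots: 1.8587.
All moduli strictly greater than 1? Yes.
Verdict: Stationary.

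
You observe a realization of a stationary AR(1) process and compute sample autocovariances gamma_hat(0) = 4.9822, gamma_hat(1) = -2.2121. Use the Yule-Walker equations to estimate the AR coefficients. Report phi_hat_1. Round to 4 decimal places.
\hat\phi_{1} = -0.4440

The Yule-Walker equations for an AR(p) process read, in matrix form,
  Gamma_p phi = r_p,   with   (Gamma_p)_{ij} = gamma(|i - j|),
                       (r_p)_i = gamma(i),   i,j = 1..p.
Substitute the sample gammas (Toeplitz matrix and right-hand side of size 1):
  Gamma_p = [[4.9822]]
  r_p     = [-2.2121]
With p = 1 this is the single equation gamma(0) phi_1 = gamma(1):
  phi_hat_1 = gamma(1) / gamma(0) = -2.2121 / 4.9822 = -0.4440.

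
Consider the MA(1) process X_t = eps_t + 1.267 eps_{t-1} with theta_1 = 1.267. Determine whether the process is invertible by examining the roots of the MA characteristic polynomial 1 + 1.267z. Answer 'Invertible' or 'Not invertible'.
\text{Not invertible}

The MA(q) characteristic polynomial is P(z) = 1 + 1.267z.
Invertibility requires all roots to lie outside the unit circle, i.e. |z| > 1 for every root.
This is linear in z: 1 + (1.267) z = 0  =>  z = -1/(1.267) = -0.789266,  |z| = 0.789266.
Moduli of all roots: 0.7893.
All moduli strictly greater than 1? No.
Verdict: Not invertible.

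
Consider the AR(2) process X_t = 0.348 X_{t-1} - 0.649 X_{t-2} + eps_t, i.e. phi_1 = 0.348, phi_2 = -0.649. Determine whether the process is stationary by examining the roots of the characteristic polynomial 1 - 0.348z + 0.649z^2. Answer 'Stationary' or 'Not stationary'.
\text{Stationary}

The AR(p) characteristic polynomial is P(z) = 1 - 0.348z + 0.649z^2.
Stationarity requires all roots to lie outside the unit circle, i.e. |z| > 1 for every root.
Set 1 + (-0.348) z + (0.649) z^2 = 0, i.e. a z^2 + b z + c = 0 with a = 0.649, b = -0.348, c = 1.
Discriminant D = b^2 - 4ac = (-0.348)^2 - 4*(0.649)*1 = 0.121104 - (2.596) = -2.474896.
D < 0, so the roots are the complex-conjugate pair z = (-b +/- i sqrt(-D)) / (2a) = 0.2681 +/- 1.212i.
For a conjugate pair |z|^2 = z * conj(z) = (product of roots) = c/a = 1/(0.649) = 1.540832, so |z| = sqrt(1.540832) = 1.2413 for both roots.
Moduli of all roots: 1.2413, 1.2413.
All moduli strictly greater than 1? Yes.
Verdict: Stationary.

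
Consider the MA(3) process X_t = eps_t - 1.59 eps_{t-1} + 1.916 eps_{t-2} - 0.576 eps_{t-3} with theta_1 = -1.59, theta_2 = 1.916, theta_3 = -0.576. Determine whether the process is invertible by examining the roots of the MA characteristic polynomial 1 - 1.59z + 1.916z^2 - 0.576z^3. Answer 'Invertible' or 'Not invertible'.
\text{Not invertible}

The MA(q) characteristic polynomial is P(z) = 1 - 1.59z + 1.916z^2 - 0.576z^3.
Invertibility requires all roots to lie outside the unit circle, i.e. |z| > 1 for every root.
Degree 3: look for a simple real root z0 first, then factor out (1 - z/z0) and solve the remaining quadratic.
Testing z0 = 2.5: P(2.5) = 1 + (-1.59)(2.5) + (1.916)(2.5)^2 + (-0.576)(2.5)^3
  = 1 + (-3.975) + (11.975) + (-9) = 0.  So z_0 = 2.5 is a root, |z_0| = 2.5.
Divide out the factor (1 - 0.4 z) = (1 - z/z0) (since 1/z0 = 0.4):
  P(z) = (1 - 0.4 z)(1 + (-1.19) z + (1.44) z^2)
  [check: z-coef -1.19 - (0.4) = -1.59; z^2-coef 1.44 - (0.4)(-1.19) = 1.916; z^3-coef -(0.4)(1.44) = -0.576.]
Remaining roots from the quadratic factor 1 + (-1.19) z + (1.44) z^2:
  Set 1 + (-1.19) z + (1.44) z^2 = 0, i.e. a z^2 + b z + c = 0 with a = 1.44, b = -1.19, c = 1.
  Discriminant D = b^2 - 4ac = (-1.19)^2 - 4*(1.44)*1 = 1.4161 - (5.76) = -4.3439.
  D < 0, so the roots are the complex-conjugate pair z = (-b +/- i sqrt(-D)) / (2a) = 0.4132 +/- 0.7237i.
  For a conjugate pair |z|^2 = z * conj(z) = (product of roots) = c/a = 1/(1.44) = 0.694444, so |z| = sqrt(0.694444) = 0.8333 for both roots.
Moduli of all roots: 2.5000, 0.8333, 0.8333.
All moduli strictly greater than 1? No.
Verdict: Not invertible.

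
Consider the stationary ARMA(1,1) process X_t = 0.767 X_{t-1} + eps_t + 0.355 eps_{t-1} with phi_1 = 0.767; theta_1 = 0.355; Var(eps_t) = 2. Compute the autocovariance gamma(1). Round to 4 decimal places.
\gamma(1) = 6.9345

Multiply the model equation by X_{t-k} and take expectations. With theta_0 = psi_0 = 1 and psi_j the MA(infinity) weights, this gives
  gamma(k) - sum_i phi_i gamma(k-i) = c_k,
  c_k = sigma^2 * sum_{j=k..q} theta_j psi_{j-k}   (c_k = 0 for k > q),
using gamma(-m) = gamma(m).
psi-weights needed (psi_j = theta_j + sum_i phi_i psi_{j-i}):
  psi_1 = theta_1 + phi_1 = 0.355 + (0.767) = 1.122
Right-hand sides:
  c_0 = sigma^2 (1 + theta_1 psi_1) = 2 * (1 + (0.355)(1.122)) = 2 * 1.39831 = 2.79662
  c_1 = sigma^2 theta_1 = 2 * (0.355) = 0.71
  c_2 = 0
Equations for k = 0 and k = 1 (AR order 1):
  gamma(0) = phi_1 gamma(1) + c_0
  gamma(1) = phi_1 gamma(0) + c_1
Substituting the second into the first: gamma(0) (1 - phi_1^2) = c_0 + phi_1 c_1, so
  gamma(0) = (c_0 + phi_1 c_1) / (1 - phi_1^2) = (2.79662 + (0.767)(0.71)) / (1 - (0.767)^2) = 3.34119 / 0.411711 = 8.115377.
  gamma(1) = phi_1 gamma(0) + c_1 = (0.767)(8.115377) + (0.71) = 6.934494.
Therefore gamma(1) = 6.9345 (to 4 decimal places).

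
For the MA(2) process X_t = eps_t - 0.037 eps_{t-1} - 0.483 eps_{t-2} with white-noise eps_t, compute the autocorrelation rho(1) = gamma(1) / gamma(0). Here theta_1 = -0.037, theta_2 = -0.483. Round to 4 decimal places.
\rho(1) = -0.0155

For an MA(q) process with theta_0 = 1, the autocovariance is
  gamma(k) = sigma^2 * sum_{i=0..q-k} theta_i * theta_{i+k},
and rho(k) = gamma(k) / gamma(0). Sigma^2 cancels.
  numerator   = (1)*(-0.037) + (-0.037)*(-0.483) = -0.019129.
  denominator = (1)^2 + (-0.037)^2 + (-0.483)^2 = 1.234658.
  rho(1) = -0.019129 / 1.234658 = -0.0155.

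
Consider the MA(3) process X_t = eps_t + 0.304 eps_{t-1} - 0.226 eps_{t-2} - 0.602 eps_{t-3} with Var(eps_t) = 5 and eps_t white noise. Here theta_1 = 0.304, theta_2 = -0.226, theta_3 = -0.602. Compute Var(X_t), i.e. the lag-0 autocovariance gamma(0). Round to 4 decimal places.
\gamma(0) = 7.5295

For an MA(q) process X_t = eps_t + sum_i theta_i eps_{t-i} with
Var(eps_t) = sigma^2, the variance is
  gamma(0) = sigma^2 * (1 + sum_i theta_i^2).
  sum_i theta_i^2 = (0.304)^2 + (-0.226)^2 + (-0.602)^2 = 0.092416 + 0.051076 + 0.362404 = 0.505896.
  gamma(0) = 5 * (1 + 0.505896) = 5 * 1.505896 = 7.52948, which rounds to 7.5295.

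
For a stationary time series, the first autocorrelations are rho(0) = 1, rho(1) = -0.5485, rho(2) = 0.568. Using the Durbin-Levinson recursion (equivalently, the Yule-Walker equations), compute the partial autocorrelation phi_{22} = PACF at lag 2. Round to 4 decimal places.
\phi_{22} = 0.3821

The PACF at lag k is phi_{kk}, the last component of the solution
to the Yule-Walker system G_k phi = r_k where
  (G_k)_{ij} = rho(|i - j|), (r_k)_i = rho(i), i,j = 1..k.
Equivalently, Durbin-Levinson gives phi_{kk} iteratively:
  phi_{11} = rho(1)
  phi_{kk} = [rho(k) - sum_{j=1..k-1} phi_{k-1,j} rho(k-j)]
            / [1 - sum_{j=1..k-1} phi_{k-1,j} rho(j)],
  phi_{k,j} = phi_{k-1,j} - phi_{kk} phi_{k-1,k-j},  j = 1..k-1.
Step k = 1:
  phi_11 = rho(1) = -0.5485.
Step k = 2:
  phi_22 = [rho(2) - phi_11 rho(1)] / [1 - phi_11 rho(1)] = [0.568 - (-0.5485)(-0.5485)] / [1 - (-0.5485)(-0.5485)]
         = 0.26714775 / 0.69914775 = 0.3821.
Therefore phi_{22} = 0.3821.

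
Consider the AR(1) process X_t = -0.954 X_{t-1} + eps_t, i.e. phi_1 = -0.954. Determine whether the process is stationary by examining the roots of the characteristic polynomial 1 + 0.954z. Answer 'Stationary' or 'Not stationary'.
\text{Stationary}

The AR(p) characteristic polynomial is P(z) = 1 + 0.954z.
Stationarity requires all roots to lie outside the unit circle, i.e. |z| > 1 for every root.
This is linear in z: 1 + (0.954) z = 0  =>  z = -1/(0.954) = -1.048218,  |z| = 1.048218.
Moduli of all roots: 1.0482.
All moduli strictly greater than 1? Yes.
Verdict: Stationary.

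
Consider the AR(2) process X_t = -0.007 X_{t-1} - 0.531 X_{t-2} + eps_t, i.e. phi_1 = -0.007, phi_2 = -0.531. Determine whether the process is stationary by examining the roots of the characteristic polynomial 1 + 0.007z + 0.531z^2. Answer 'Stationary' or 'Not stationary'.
\text{Stationary}

The AR(p) characteristic polynomial is P(z) = 1 + 0.007z + 0.531z^2.
Stationarity requires all roots to lie outside the unit circle, i.e. |z| > 1 for every root.
Set 1 + (0.007) z + (0.531) z^2 = 0, i.e. a z^2 + b z + c = 0 with a = 0.531, b = 0.007, c = 1.
Discriminant D = b^2 - 4ac = (0.007)^2 - 4*(0.531)*1 = 0.000049 - (2.124) = -2.123951.
D < 0, so the roots are the complex-conjugate pair z = (-b +/- i sqrt(-D)) / (2a) = -0.0066 +/- 1.3723i.
For a conjugate pair |z|^2 = z * conj(z) = (product of roots) = c/a = 1/(0.531) = 1.883239, so |z| = sqrt(1.883239) = 1.3723 for both roots.
Moduli of all roots: 1.3723, 1.3723.
All moduli strictly greater than 1? Yes.
Verdict: Stationary.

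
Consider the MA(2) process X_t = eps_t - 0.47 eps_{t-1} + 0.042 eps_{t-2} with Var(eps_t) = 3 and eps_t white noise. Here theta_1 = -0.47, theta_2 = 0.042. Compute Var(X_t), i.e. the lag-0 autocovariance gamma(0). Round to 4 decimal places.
\gamma(0) = 3.6680

For an MA(q) process X_t = eps_t + sum_i theta_i eps_{t-i} with
Var(eps_t) = sigma^2, the variance is
  gamma(0) = sigma^2 * (1 + sum_i theta_i^2).
  sum_i theta_i^2 = (-0.47)^2 + (0.042)^2 = 0.2209 + 0.001764 = 0.222664.
  gamma(0) = 3 * (1 + 0.222664) = 3 * 1.222664 = 3.667992, which rounds to 3.6680.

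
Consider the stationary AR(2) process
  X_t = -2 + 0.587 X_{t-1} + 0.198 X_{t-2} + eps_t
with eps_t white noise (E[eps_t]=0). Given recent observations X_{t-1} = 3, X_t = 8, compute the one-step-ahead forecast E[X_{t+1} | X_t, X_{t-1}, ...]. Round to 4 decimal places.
E[X_{t+1} \mid \mathcal F_t] = 3.2900

For an AR(p) model X_t = c + sum_i phi_i X_{t-i} + eps_t, the
one-step-ahead conditional mean is
  E[X_{t+1} | X_t, ...] = c + sum_i phi_i X_{t+1-i}.
Substitute known values:
  E[X_{t+1} | ...] = -2 + (0.587) * (8) + (0.198) * (3)
                   = 3.2900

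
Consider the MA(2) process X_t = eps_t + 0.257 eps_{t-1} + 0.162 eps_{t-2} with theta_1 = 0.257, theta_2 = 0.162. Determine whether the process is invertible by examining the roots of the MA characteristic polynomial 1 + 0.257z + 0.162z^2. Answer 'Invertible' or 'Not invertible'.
\text{Invertible}

The MA(q) characteristic polynomial is P(z) = 1 + 0.257z + 0.162z^2.
Invertibility requires all roots to lie outside the unit circle, i.e. |z| > 1 for every root.
Set 1 + (0.257) z + (0.162) z^2 = 0, i.e. a z^2 + b z + c = 0 with a = 0.162, b = 0.257, c = 1.
Discriminant D = b^2 - 4ac = (0.257)^2 - 4*(0.162)*1 = 0.066049 - (0.648) = -0.581951.
D < 0, so the roots are the complex-conjugate pair z = (-b +/- i sqrt(-D)) / (2a) = -0.7932 +/- 2.3545i.
For a conjugate pair |z|^2 = z * conj(z) = (product of roots) = c/a = 1/(0.162) = 6.17284, so |z| = sqrt(6.17284) = 2.4845 for both roots.
Moduli of all roots: 2.4845, 2.4845.
All moduli strictly greater than 1? Yes.
Verdict: Invertible.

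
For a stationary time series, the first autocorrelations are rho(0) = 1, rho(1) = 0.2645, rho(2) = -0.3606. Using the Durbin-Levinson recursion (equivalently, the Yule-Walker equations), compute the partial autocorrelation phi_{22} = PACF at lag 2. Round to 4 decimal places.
\phi_{22} = -0.4629

The PACF at lag k is phi_{kk}, the last component of the solution
to the Yule-Walker system G_k phi = r_k where
  (G_k)_{ij} = rho(|i - j|), (r_k)_i = rho(i), i,j = 1..k.
Equivalently, Durbin-Levinson gives phi_{kk} iteratively:
  phi_{11} = rho(1)
  phi_{kk} = [rho(k) - sum_{j=1..k-1} phi_{k-1,j} rho(k-j)]
            / [1 - sum_{j=1..k-1} phi_{k-1,j} rho(j)],
  phi_{k,j} = phi_{k-1,j} - phi_{kk} phi_{k-1,k-j},  j = 1..k-1.
Step k = 1:
  phi_11 = rho(1) = 0.2645.
Step k = 2:
  phi_22 = [rho(2) - phi_11 rho(1)] / [1 - phi_11 rho(1)] = [-0.3606 - (0.2645)(0.2645)] / [1 - (0.2645)(0.2645)]
         = -0.43056025 / 0.93003975 = -0.4629.
Therefore phi_{22} = -0.4629.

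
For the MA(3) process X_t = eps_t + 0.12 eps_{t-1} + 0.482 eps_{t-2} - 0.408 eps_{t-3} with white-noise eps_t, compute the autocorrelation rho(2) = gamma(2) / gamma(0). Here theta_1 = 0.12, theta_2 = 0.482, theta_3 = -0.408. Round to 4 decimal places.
\rho(2) = 0.3064

For an MA(q) process with theta_0 = 1, the autocovariance is
  gamma(k) = sigma^2 * sum_{i=0..q-k} theta_i * theta_{i+k},
and rho(k) = gamma(k) / gamma(0). Sigma^2 cancels.
  numerator   = (1)*(0.482) + (0.12)*(-0.408) = 0.43304.
  denominator = (1)^2 + (0.12)^2 + (0.482)^2 + (-0.408)^2 = 1.413188.
  rho(2) = 0.43304 / 1.413188 = 0.3064.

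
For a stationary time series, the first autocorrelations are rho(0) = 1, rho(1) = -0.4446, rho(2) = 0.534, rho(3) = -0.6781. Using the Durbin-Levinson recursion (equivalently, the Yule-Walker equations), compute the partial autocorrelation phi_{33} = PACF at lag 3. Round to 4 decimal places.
\phi_{33} = -0.5350

The PACF at lag k is phi_{kk}, the last component of the solution
to the Yule-Walker system G_k phi = r_k where
  (G_k)_{ij} = rho(|i - j|), (r_k)_i = rho(i), i,j = 1..k.
Equivalently, Durbin-Levinson gives phi_{kk} iteratively:
  phi_{11} = rho(1)
  phi_{kk} = [rho(k) - sum_{j=1..k-1} phi_{k-1,j} rho(k-j)]
            / [1 - sum_{j=1..k-1} phi_{k-1,j} rho(j)],
  phi_{k,j} = phi_{k-1,j} - phi_{kk} phi_{k-1,k-j},  j = 1..k-1.
Step k = 1:
  phi_11 = rho(1) = -0.4446.
Step k = 2:
  phi_22 = [rho(2) - phi_11 rho(1)] / [1 - phi_11 rho(1)] = [0.534 - (-0.4446)(-0.4446)] / [1 - (-0.4446)(-0.4446)]
         = 0.33633084 / 0.80233084 = 0.419192.
  Update: phi_21 = phi_11 - phi_22 phi_11 = -0.4446 - (0.419192)(-0.4446) = -0.258227.
Step k = 3:
  phi_33 = [rho(3) - phi_21 rho(2) - phi_22 rho(1)] / [1 - phi_21 rho(1) - phi_22 rho(2)]
    numerator   = -0.6781 - (-0.258227)(0.534) - (0.419192)(-0.4446) = -0.35383385
    denominator = 1 - (-0.258227)(-0.4446) - (0.419192)(0.534) = 0.66134357
  phi_33 = -0.35383385 / 0.66134357 = -0.535.
Therefore phi_{33} = -0.5350.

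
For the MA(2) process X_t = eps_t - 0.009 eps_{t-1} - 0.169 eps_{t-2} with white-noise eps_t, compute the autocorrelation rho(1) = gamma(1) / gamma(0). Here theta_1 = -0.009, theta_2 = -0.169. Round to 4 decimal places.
\rho(1) = -0.0073

For an MA(q) process with theta_0 = 1, the autocovariance is
  gamma(k) = sigma^2 * sum_{i=0..q-k} theta_i * theta_{i+k},
and rho(k) = gamma(k) / gamma(0). Sigma^2 cancels.
  numerator   = (1)*(-0.009) + (-0.009)*(-0.169) = -0.007479.
  denominator = (1)^2 + (-0.009)^2 + (-0.169)^2 = 1.028642.
  rho(1) = -0.007479 / 1.028642 = -0.0073.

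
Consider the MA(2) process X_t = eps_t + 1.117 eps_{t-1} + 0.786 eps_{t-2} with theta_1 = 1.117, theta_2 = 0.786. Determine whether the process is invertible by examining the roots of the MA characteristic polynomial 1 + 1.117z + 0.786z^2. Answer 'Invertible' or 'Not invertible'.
\text{Invertible}

The MA(q) characteristic polynomial is P(z) = 1 + 1.117z + 0.786z^2.
Invertibility requires all roots to lie outside the unit circle, i.e. |z| > 1 for every root.
Set 1 + (1.117) z + (0.786) z^2 = 0, i.e. a z^2 + b z + c = 0 with a = 0.786, b = 1.117, c = 1.
Discriminant D = b^2 - 4ac = (1.117)^2 - 4*(0.786)*1 = 1.247689 - (3.144) = -1.896311.
D < 0, so the roots are the complex-conjugate pair z = (-b +/- i sqrt(-D)) / (2a) = -0.7106 +/- 0.876i.
For a conjugate pair |z|^2 = z * conj(z) = (product of roots) = c/a = 1/(0.786) = 1.272265, so |z| = sqrt(1.272265) = 1.1279 for both roots.
Moduli of all roots: 1.1279, 1.1279.
All moduli strictly greater than 1? Yes.
Verdict: Invertible.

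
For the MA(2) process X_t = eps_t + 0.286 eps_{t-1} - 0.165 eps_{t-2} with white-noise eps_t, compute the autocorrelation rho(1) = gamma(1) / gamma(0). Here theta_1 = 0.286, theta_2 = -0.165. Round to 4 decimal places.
\rho(1) = 0.2153

For an MA(q) process with theta_0 = 1, the autocovariance is
  gamma(k) = sigma^2 * sum_{i=0..q-k} theta_i * theta_{i+k},
and rho(k) = gamma(k) / gamma(0). Sigma^2 cancels.
  numerator   = (1)*(0.286) + (0.286)*(-0.165) = 0.23881.
  denominator = (1)^2 + (0.286)^2 + (-0.165)^2 = 1.109021.
  rho(1) = 0.23881 / 1.109021 = 0.2153.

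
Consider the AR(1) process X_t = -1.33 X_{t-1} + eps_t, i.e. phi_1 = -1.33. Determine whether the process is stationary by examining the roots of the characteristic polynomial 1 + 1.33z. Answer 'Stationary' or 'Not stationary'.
\text{Not stationary}

The AR(p) characteristic polynomial is P(z) = 1 + 1.33z.
Stationarity requires all roots to lie outside the unit circle, i.e. |z| > 1 for every root.
This is linear in z: 1 + (1.33) z = 0  =>  z = -1/(1.33) = -0.75188,  |z| = 0.75188.
Moduli of all roots: 0.7519.
All moduli strictly greater than 1? No.
Verdict: Not stationary.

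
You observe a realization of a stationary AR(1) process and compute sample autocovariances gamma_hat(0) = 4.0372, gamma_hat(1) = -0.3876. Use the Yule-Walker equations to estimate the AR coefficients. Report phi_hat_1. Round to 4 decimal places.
\hat\phi_{1} = -0.0960

The Yule-Walker equations for an AR(p) process read, in matrix form,
  Gamma_p phi = r_p,   with   (Gamma_p)_{ij} = gamma(|i - j|),
                       (r_p)_i = gamma(i),   i,j = 1..p.
Substitute the sample gammas (Toeplitz matrix and right-hand side of size 1):
  Gamma_p = [[4.0372]]
  r_p     = [-0.3876]
With p = 1 this is the single equation gamma(0) phi_1 = gamma(1):
  phi_hat_1 = gamma(1) / gamma(0) = -0.3876 / 4.0372 = -0.0960.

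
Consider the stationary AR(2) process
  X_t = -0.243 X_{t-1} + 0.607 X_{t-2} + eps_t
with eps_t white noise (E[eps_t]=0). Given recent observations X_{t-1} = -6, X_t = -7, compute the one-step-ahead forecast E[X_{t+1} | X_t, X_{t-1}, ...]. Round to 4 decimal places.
E[X_{t+1} \mid \mathcal F_t] = -1.9410

For an AR(p) model X_t = c + sum_i phi_i X_{t-i} + eps_t, the
one-step-ahead conditional mean is
  E[X_{t+1} | X_t, ...] = c + sum_i phi_i X_{t+1-i}.
Substitute known values:
  E[X_{t+1} | ...] = (-0.243) * (-7) + (0.607) * (-6)
                   = -1.9410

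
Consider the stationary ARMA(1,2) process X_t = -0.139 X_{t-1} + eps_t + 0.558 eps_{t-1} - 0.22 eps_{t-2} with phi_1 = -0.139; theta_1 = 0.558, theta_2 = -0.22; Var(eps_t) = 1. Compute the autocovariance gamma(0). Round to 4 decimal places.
\gamma(0) = 1.2545

Multiply the model equation by X_{t-k} and take expectations. With theta_0 = psi_0 = 1 and psi_j the MA(infinity) weights, this gives
  gamma(k) - sum_i phi_i gamma(k-i) = c_k,
  c_k = sigma^2 * sum_{j=k..q} theta_j psi_{j-k}   (c_k = 0 for k > q),
using gamma(-m) = gamma(m).
psi-weights needed (psi_j = theta_j + sum_i phi_i psi_{j-i}):
  psi_1 = theta_1 + phi_1 = 0.558 + (-0.139) = 0.419
  psi_2 = theta_2 + phi_1 psi_1 = -0.22 + (-0.139)(0.419) = -0.278241
Right-hand sides:
  c_0 = sigma^2 (1 + theta_1 psi_1 + theta_2 psi_2) = 1 * (1 + (0.558)(0.419) + (-0.22)(-0.278241)) = 1 * 1.295015 = 1.295015
  c_1 = sigma^2 (theta_1 + theta_2 psi_1) = 1 * (0.558 + (-0.22)(0.419)) = 0.46582
  c_2 = sigma^2 theta_2 = 1 * (-0.22) = -0.22
Equations for k = 0 and k = 1 (AR order 1):
  gamma(0) = phi_1 gamma(1) + c_0
  gamma(1) = phi_1 gamma(0) + c_1
Substituting the second into the first: gamma(0) (1 - phi_1^2) = c_0 + phi_1 c_1, so
  gamma(0) = (c_0 + phi_1 c_1) / (1 - phi_1^2) = (1.295015 + (-0.139)(0.46582)) / (1 - (-0.139)^2) = 1.230266 / 0.980679 = 1.254504.
Therefore gamma(0) = 1.2545 (to 4 decimal places).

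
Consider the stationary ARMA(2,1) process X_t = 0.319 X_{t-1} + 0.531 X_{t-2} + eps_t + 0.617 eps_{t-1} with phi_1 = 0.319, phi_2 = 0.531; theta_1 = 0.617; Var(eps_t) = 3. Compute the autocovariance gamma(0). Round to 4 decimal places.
\gamma(0) = 17.2607

Multiply the model equation by X_{t-k} and take expectations. With theta_0 = psi_0 = 1 and psi_j the MA(infinity) weights, this gives
  gamma(k) - sum_i phi_i gamma(k-i) = c_k,
  c_k = sigma^2 * sum_{j=k..q} theta_j psi_{j-k}   (c_k = 0 for k > q),
using gamma(-m) = gamma(m).
psi-weights needed (psi_j = theta_j + sum_i phi_i psi_{j-i}):
  psi_1 = theta_1 + phi_1 = 0.617 + (0.319) = 0.936
Right-hand sides:
  c_0 = sigma^2 (1 + theta_1 psi_1) = 3 * (1 + (0.617)(0.936)) = 3 * 1.577512 = 4.732536
  c_1 = sigma^2 theta_1 = 3 * (0.617) = 1.851
  c_2 = 0
Equations for k = 0, 1, 2 (AR order 2, c_2 = 0):
  (E0) gamma(0) = phi_1 gamma(1) + phi_2 gamma(2) + c_0
  (E1) gamma(1) = phi_1 gamma(0) + phi_2 gamma(1) + c_1
  (E2) gamma(2) = phi_1 gamma(1) + phi_2 gamma(0)
From (E1): gamma(1) = A gamma(0) + B with
  A = phi_1 / (1 - phi_2) = 0.319 / 0.469 = 0.680171,   B = c_1 / (1 - phi_2) = 1.851 / 0.469 = 3.946695.
Insert (E2) into (E0): gamma(0) (1 - phi_2^2) = phi_1 (1 + phi_2) gamma(1) + c_0.
  phi_1 (1 + phi_2) = (0.319)(1.531) = 0.488389,   1 - phi_2^2 = 0.718039.
Replace gamma(1) by A gamma(0) + B and collect gamma(0):
  gamma(0) [0.718039 - (0.488389)(0.680171)] = (0.488389)(3.946695) + 4.732536
  gamma(0) * 0.385851 = 6.660058
  gamma(0) = 6.660058 / 0.385851 = 17.260693.
Therefore gamma(0) = 17.2607 (to 4 decimal places).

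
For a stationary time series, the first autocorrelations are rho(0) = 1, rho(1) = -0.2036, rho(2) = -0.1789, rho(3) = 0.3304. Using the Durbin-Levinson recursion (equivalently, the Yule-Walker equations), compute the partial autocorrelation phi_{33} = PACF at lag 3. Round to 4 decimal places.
\phi_{33} = 0.2630

The PACF at lag k is phi_{kk}, the last component of the solution
to the Yule-Walker system G_k phi = r_k where
  (G_k)_{ij} = rho(|i - j|), (r_k)_i = rho(i), i,j = 1..k.
Equivalently, Durbin-Levinson gives phi_{kk} iteratively:
  phi_{11} = rho(1)
  phi_{kk} = [rho(k) - sum_{j=1..k-1} phi_{k-1,j} rho(k-j)]
            / [1 - sum_{j=1..k-1} phi_{k-1,j} rho(j)],
  phi_{k,j} = phi_{k-1,j} - phi_{kk} phi_{k-1,k-j},  j = 1..k-1.
Step k = 1:
  phi_11 = rho(1) = -0.2036.
Step k = 2:
  phi_22 = [rho(2) - phi_11 rho(1)] / [1 - phi_11 rho(1)] = [-0.1789 - (-0.2036)(-0.2036)] / [1 - (-0.2036)(-0.2036)]
         = -0.22035296 / 0.95854704 = -0.229882.
  Update: phi_21 = phi_11 - phi_22 phi_11 = -0.2036 - (-0.229882)(-0.2036) = -0.250404.
Step k = 3:
  phi_33 = [rho(3) - phi_21 rho(2) - phi_22 rho(1)] / [1 - phi_21 rho(1) - phi_22 rho(2)]
    numerator   = 0.3304 - (-0.250404)(-0.1789) - (-0.229882)(-0.2036) = 0.23879869
    denominator = 1 - (-0.250404)(-0.2036) - (-0.229882)(-0.1789) = 0.9078918
  phi_33 = 0.23879869 / 0.9078918 = 0.263.
Therefore phi_{33} = 0.2630.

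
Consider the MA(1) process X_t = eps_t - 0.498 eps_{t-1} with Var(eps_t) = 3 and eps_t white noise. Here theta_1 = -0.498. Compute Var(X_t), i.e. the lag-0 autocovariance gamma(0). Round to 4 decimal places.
\gamma(0) = 3.7440

For an MA(q) process X_t = eps_t + sum_i theta_i eps_{t-i} with
Var(eps_t) = sigma^2, the variance is
  gamma(0) = sigma^2 * (1 + sum_i theta_i^2).
  sum_i theta_i^2 = (-0.498)^2 = 0.248004.
  gamma(0) = 3 * (1 + 0.248004) = 3 * 1.248004 = 3.744012, which rounds to 3.7440.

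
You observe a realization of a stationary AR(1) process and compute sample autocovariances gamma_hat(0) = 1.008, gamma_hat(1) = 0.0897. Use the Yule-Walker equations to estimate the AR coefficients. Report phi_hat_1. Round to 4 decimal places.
\hat\phi_{1} = 0.0890

The Yule-Walker equations for an AR(p) process read, in matrix form,
  Gamma_p phi = r_p,   with   (Gamma_p)_{ij} = gamma(|i - j|),
                       (r_p)_i = gamma(i),   i,j = 1..p.
Substitute the sample gammas (Toeplitz matrix and right-hand side of size 1):
  Gamma_p = [[1.008]]
  r_p     = [0.0897]
With p = 1 this is the single equation gamma(0) phi_1 = gamma(1):
  phi_hat_1 = gamma(1) / gamma(0) = 0.0897 / 1.008 = 0.0890.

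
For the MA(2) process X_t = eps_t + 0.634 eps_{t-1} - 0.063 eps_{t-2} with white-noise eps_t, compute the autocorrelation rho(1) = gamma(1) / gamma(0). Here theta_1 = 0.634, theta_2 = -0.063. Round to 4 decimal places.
\rho(1) = 0.4225

For an MA(q) process with theta_0 = 1, the autocovariance is
  gamma(k) = sigma^2 * sum_{i=0..q-k} theta_i * theta_{i+k},
and rho(k) = gamma(k) / gamma(0). Sigma^2 cancels.
  numerator   = (1)*(0.634) + (0.634)*(-0.063) = 0.594058.
  denominator = (1)^2 + (0.634)^2 + (-0.063)^2 = 1.405925.
  rho(1) = 0.594058 / 1.405925 = 0.4225.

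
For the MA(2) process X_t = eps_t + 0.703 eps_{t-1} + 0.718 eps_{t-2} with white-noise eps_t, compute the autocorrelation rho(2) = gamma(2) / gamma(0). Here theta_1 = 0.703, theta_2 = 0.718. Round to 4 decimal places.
\rho(2) = 0.3573

For an MA(q) process with theta_0 = 1, the autocovariance is
  gamma(k) = sigma^2 * sum_{i=0..q-k} theta_i * theta_{i+k},
and rho(k) = gamma(k) / gamma(0). Sigma^2 cancels.
  numerator   = (1)*(0.718) = 0.718.
  denominator = (1)^2 + (0.703)^2 + (0.718)^2 = 2.009733.
  rho(2) = 0.718 / 2.009733 = 0.3573.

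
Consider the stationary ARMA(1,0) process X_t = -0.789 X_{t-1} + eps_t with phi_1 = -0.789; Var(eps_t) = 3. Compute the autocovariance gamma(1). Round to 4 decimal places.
\gamma(1) = -6.2705

Multiply the model equation by X_{t-k} and take expectations. With theta_0 = psi_0 = 1 and psi_j the MA(infinity) weights, this gives
  gamma(k) - sum_i phi_i gamma(k-i) = c_k,
  c_k = sigma^2 * sum_{j=k..q} theta_j psi_{j-k}   (c_k = 0 for k > q),
using gamma(-m) = gamma(m).
Pure AR (q = 0): c_0 = sigma^2 = 3, c_k = 0 for k >= 1.
Equations for k = 0 and k = 1 (AR order 1):
  gamma(0) = phi_1 gamma(1) + c_0
  gamma(1) = phi_1 gamma(0) + c_1
Substituting the second into the first: gamma(0) (1 - phi_1^2) = c_0 + phi_1 c_1, so
  gamma(0) = c_0 / (1 - phi_1^2) = 3 / (1 - (-0.789)^2) = 3 / 0.377479 = 7.947462.
  gamma(1) = phi_1 gamma(0) = (-0.789)(7.947462) = -6.270548.
Therefore gamma(1) = -6.2705 (to 4 decimal places).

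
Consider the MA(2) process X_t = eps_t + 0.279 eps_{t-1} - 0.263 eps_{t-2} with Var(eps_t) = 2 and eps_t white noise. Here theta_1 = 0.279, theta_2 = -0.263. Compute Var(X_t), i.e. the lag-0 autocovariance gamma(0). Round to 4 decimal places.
\gamma(0) = 2.2940

For an MA(q) process X_t = eps_t + sum_i theta_i eps_{t-i} with
Var(eps_t) = sigma^2, the variance is
  gamma(0) = sigma^2 * (1 + sum_i theta_i^2).
  sum_i theta_i^2 = (0.279)^2 + (-0.263)^2 = 0.077841 + 0.069169 = 0.14701.
  gamma(0) = 2 * (1 + 0.14701) = 2 * 1.14701 = 2.29402, which rounds to 2.2940.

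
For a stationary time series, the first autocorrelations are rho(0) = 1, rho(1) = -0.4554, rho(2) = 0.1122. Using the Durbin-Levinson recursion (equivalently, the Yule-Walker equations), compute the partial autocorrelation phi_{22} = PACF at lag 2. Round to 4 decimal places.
\phi_{22} = -0.1201

The PACF at lag k is phi_{kk}, the last component of the solution
to the Yule-Walker system G_k phi = r_k where
  (G_k)_{ij} = rho(|i - j|), (r_k)_i = rho(i), i,j = 1..k.
Equivalently, Durbin-Levinson gives phi_{kk} iteratively:
  phi_{11} = rho(1)
  phi_{kk} = [rho(k) - sum_{j=1..k-1} phi_{k-1,j} rho(k-j)]
            / [1 - sum_{j=1..k-1} phi_{k-1,j} rho(j)],
  phi_{k,j} = phi_{k-1,j} - phi_{kk} phi_{k-1,k-j},  j = 1..k-1.
Step k = 1:
  phi_11 = rho(1) = -0.4554.
Step k = 2:
  phi_22 = [rho(2) - phi_11 rho(1)] / [1 - phi_11 rho(1)] = [0.1122 - (-0.4554)(-0.4554)] / [1 - (-0.4554)(-0.4554)]
         = -0.09518916 / 0.79261084 = -0.1201.
Therefore phi_{22} = -0.1201.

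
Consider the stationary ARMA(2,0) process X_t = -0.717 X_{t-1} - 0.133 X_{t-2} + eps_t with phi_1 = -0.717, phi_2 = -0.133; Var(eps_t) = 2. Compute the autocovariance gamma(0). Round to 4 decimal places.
\gamma(0) = 3.3961

Multiply the model equation by X_{t-k} and take expectations. With theta_0 = psi_0 = 1 and psi_j the MA(infinity) weights, this gives
  gamma(k) - sum_i phi_i gamma(k-i) = c_k,
  c_k = sigma^2 * sum_{j=k..q} theta_j psi_{j-k}   (c_k = 0 for k > q),
using gamma(-m) = gamma(m).
Pure AR (q = 0): c_0 = sigma^2 = 2, c_k = 0 for k >= 1.
Equations for k = 0, 1, 2 (AR order 2, c_2 = 0):
  (E0) gamma(0) = phi_1 gamma(1) + phi_2 gamma(2) + c_0
  (E1) gamma(1) = phi_1 gamma(0) + phi_2 gamma(1) + c_1
  (E2) gamma(2) = phi_1 gamma(1) + phi_2 gamma(0)
From (E1): gamma(1) = A gamma(0) + B with
  A = phi_1 / (1 - phi_2) = -0.717 / 1.133 = -0.632833,   B = c_1 / (1 - phi_2) = 0 / 1.133 = 0.
Insert (E2) into (E0): gamma(0) (1 - phi_2^2) = phi_1 (1 + phi_2) gamma(1) + c_0.
  phi_1 (1 + phi_2) = (-0.717)(0.867) = -0.621639,   1 - phi_2^2 = 0.982311.
Replace gamma(1) by A gamma(0) + B and collect gamma(0):
  gamma(0) [0.982311 - (-0.621639)(-0.632833)] = c_0 = 2
  gamma(0) * 0.588917 = 2
  gamma(0) = 2 / 0.588917 = 3.396063.
Therefore gamma(0) = 3.3961 (to 4 decimal places).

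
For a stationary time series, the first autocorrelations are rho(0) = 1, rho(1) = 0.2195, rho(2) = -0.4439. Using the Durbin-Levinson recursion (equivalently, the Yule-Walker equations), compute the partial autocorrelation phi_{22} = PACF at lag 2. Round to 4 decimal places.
\phi_{22} = -0.5170

The PACF at lag k is phi_{kk}, the last component of the solution
to the Yule-Walker system G_k phi = r_k where
  (G_k)_{ij} = rho(|i - j|), (r_k)_i = rho(i), i,j = 1..k.
Equivalently, Durbin-Levinson gives phi_{kk} iteratively:
  phi_{11} = rho(1)
  phi_{kk} = [rho(k) - sum_{j=1..k-1} phi_{k-1,j} rho(k-j)]
            / [1 - sum_{j=1..k-1} phi_{k-1,j} rho(j)],
  phi_{k,j} = phi_{k-1,j} - phi_{kk} phi_{k-1,k-j},  j = 1..k-1.
Step k = 1:
  phi_11 = rho(1) = 0.2195.
Step k = 2:
  phi_22 = [rho(2) - phi_11 rho(1)] / [1 - phi_11 rho(1)] = [-0.4439 - (0.2195)(0.2195)] / [1 - (0.2195)(0.2195)]
         = -0.49208025 / 0.95181975 = -0.517.
Therefore phi_{22} = -0.5170.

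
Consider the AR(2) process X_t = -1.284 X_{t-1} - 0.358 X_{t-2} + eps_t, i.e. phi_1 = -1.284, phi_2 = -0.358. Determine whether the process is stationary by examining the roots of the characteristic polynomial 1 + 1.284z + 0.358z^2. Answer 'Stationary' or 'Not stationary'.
\text{Stationary}

The AR(p) characteristic polynomial is P(z) = 1 + 1.284z + 0.358z^2.
Stationarity requires all roots to lie outside the unit circle, i.e. |z| > 1 for every root.
Set 1 + (1.284) z + (0.358) z^2 = 0, i.e. a z^2 + b z + c = 0 with a = 0.358, b = 1.284, c = 1.
Discriminant D = b^2 - 4ac = (1.284)^2 - 4*(0.358)*1 = 1.648656 - (1.432) = 0.216656.
D >= 0, so the roots are real: z = (-b +/- sqrt(D)) / (2a) = (-1.284 +/- 0.465463) / (0.716).
  z_1 = (-1.284 + 0.465463) / (0.716) = -1.1432,   |z_1| = 1.1432.
  z_2 = (-1.284 - 0.465463) / (0.716) = -2.4434,   |z_2| = 2.4434.
Moduli of all roots: 1.1432, 2.4434.
All moduli strictly greater than 1? Yes.
Verdict: Stationary.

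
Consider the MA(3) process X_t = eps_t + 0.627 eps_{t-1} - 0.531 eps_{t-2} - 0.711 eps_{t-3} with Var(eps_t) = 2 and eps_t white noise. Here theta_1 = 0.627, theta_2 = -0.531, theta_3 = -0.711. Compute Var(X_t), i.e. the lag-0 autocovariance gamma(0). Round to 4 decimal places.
\gamma(0) = 4.3612

For an MA(q) process X_t = eps_t + sum_i theta_i eps_{t-i} with
Var(eps_t) = sigma^2, the variance is
  gamma(0) = sigma^2 * (1 + sum_i theta_i^2).
  sum_i theta_i^2 = (0.627)^2 + (-0.531)^2 + (-0.711)^2 = 0.393129 + 0.281961 + 0.505521 = 1.180611.
  gamma(0) = 2 * (1 + 1.180611) = 2 * 2.180611 = 4.361222, which rounds to 4.3612.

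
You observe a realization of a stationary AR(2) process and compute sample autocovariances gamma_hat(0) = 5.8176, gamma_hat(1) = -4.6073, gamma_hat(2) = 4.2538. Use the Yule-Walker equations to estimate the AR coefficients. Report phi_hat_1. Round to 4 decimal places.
\hat\phi_{1} = -0.5710

The Yule-Walker equations for an AR(p) process read, in matrix form,
  Gamma_p phi = r_p,   with   (Gamma_p)_{ij} = gamma(|i - j|),
                       (r_p)_i = gamma(i),   i,j = 1..p.
Substitute the sample gammas (Toeplitz matrix and right-hand side of size 2):
  Gamma_p = [[5.8176, -4.6073], [-4.6073, 5.8176]]
  r_p     = [-4.6073, 4.2538]
Written out:
  5.8176 phi_1 - 4.6073 phi_2 = -4.6073
  -4.6073 phi_1 + 5.8176 phi_2 = 4.2538
Solve by Cramer's rule:
  det = gamma(0)^2 - gamma(1)^2 = (5.8176)^2 - (-4.6073)^2 = 33.84446976 - 21.22721329 = 12.61725647
  phi_hat_1 = [gamma(1) gamma(0) - gamma(1) gamma(2)] / det = [(-4.6073)(5.8176) - (-4.6073)(4.2538)] / 12.61725647 = -7.20489574 / 12.61725647 = -0.571
  phi_hat_2 = [gamma(0) gamma(2) - gamma(1)^2] / det = [(5.8176)(4.2538) - (-4.6073)^2] / 12.61725647 = 3.51969359 / 12.61725647 = 0.279
So phi_hat = [-0.5710, 0.2790].
Therefore phi_hat_1 = -0.5710.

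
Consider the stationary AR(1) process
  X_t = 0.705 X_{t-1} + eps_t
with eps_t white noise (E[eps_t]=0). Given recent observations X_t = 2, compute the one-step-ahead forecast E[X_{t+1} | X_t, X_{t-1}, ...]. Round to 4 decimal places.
E[X_{t+1} \mid \mathcal F_t] = 1.4100

For an AR(p) model X_t = c + sum_i phi_i X_{t-i} + eps_t, the
one-step-ahead conditional mean is
  E[X_{t+1} | X_t, ...] = c + sum_i phi_i X_{t+1-i}.
Substitute known values:
  E[X_{t+1} | ...] = (0.705) * (2)
                   = 1.4100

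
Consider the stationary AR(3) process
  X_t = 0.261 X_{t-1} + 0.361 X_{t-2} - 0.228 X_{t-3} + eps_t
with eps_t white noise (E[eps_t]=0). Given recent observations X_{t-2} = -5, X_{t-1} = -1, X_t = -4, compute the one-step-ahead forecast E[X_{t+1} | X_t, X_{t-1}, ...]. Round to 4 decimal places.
E[X_{t+1} \mid \mathcal F_t] = -0.2650

For an AR(p) model X_t = c + sum_i phi_i X_{t-i} + eps_t, the
one-step-ahead conditional mean is
  E[X_{t+1} | X_t, ...] = c + sum_i phi_i X_{t+1-i}.
Substitute known values:
  E[X_{t+1} | ...] = (0.261) * (-4) + (0.361) * (-1) + (-0.228) * (-5)
                   = -0.2650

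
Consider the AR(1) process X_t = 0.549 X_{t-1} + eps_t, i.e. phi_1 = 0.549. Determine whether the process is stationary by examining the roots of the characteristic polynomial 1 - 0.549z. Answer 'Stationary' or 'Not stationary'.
\text{Stationary}

The AR(p) characteristic polynomial is P(z) = 1 - 0.549z.
Stationarity requires all roots to lie outside the unit circle, i.e. |z| > 1 for every root.
This is linear in z: 1 + (-0.549) z = 0  =>  z = -1/(-0.549) = 1.821494,  |z| = 1.821494.
Moduli of all roots: 1.8215.
All moduli strictly greater than 1? Yes.
Verdict: Stationary.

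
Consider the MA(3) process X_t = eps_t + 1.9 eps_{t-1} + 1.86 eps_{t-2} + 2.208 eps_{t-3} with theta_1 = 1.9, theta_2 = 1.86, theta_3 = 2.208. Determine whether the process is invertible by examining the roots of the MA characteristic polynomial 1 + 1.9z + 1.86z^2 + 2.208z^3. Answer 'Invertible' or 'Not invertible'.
\text{Not invertible}

The MA(q) characteristic polynomial is P(z) = 1 + 1.9z + 1.86z^2 + 2.208z^3.
Invertibility requires all roots to lie outside the unit circle, i.e. |z| > 1 for every root.
Degree 3: look for a simple real root z0 first, then factor out (1 - z/z0) and solve the remaining quadratic.
Testing z0 = -0.625: P(-0.625) = 1 + (1.9)(-0.625) + (1.86)(-0.625)^2 + (2.208)(-0.625)^3
  = 1 + (-1.1875) + (0.726562) + (-0.539062) = 0.  So z_0 = -0.625 is a root, |z_0| = 0.625.
Divide out the factor (1 + 1.6 z) = (1 - z/z0) (since 1/z0 = -1.6):
  P(z) = (1 + 1.6 z)(1 + (0.3) z + (1.38) z^2)
  [check: z-coef 0.3 - (-1.6) = 1.9; z^2-coef 1.38 - (-1.6)(0.3) = 1.86; z^3-coef -(-1.6)(1.38) = 2.208.]
Remaining roots from the quadratic factor 1 + (0.3) z + (1.38) z^2:
  Set 1 + (0.3) z + (1.38) z^2 = 0, i.e. a z^2 + b z + c = 0 with a = 1.38, b = 0.3, c = 1.
  Discriminant D = b^2 - 4ac = (0.3)^2 - 4*(1.38)*1 = 0.09 - (5.52) = -5.43.
  D < 0, so the roots are the complex-conjugate pair z = (-b +/- i sqrt(-D)) / (2a) = -0.1087 +/- 0.8443i.
  For a conjugate pair |z|^2 = z * conj(z) = (product of roots) = c/a = 1/(1.38) = 0.724638, so |z| = sqrt(0.724638) = 0.8513 for both roots.
Moduli of all roots: 0.6250, 0.8513, 0.8513.
All moduli strictly greater than 1? No.
Verdict: Not invertible.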